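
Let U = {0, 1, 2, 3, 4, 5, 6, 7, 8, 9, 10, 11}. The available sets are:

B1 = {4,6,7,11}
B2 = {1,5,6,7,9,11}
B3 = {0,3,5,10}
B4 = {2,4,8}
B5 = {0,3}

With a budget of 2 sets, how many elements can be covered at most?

Choosing B2, B3 covers {0, 1, 3, 5, 6, 7, 9, 10, 11} — 9 elements.
No choice of 2 sets does better; here 2, 4, 8 are left uncovered.

9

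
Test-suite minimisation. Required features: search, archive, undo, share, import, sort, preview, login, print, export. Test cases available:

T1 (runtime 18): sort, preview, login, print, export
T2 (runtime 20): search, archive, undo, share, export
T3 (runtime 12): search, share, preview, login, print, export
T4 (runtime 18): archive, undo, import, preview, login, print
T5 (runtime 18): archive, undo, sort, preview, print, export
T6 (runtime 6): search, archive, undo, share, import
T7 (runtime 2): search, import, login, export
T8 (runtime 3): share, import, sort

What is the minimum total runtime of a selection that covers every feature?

21

T3, T6, T8 cover every feature at runtime 12 + 6 + 3 = 21.
Any cover uses at least 2 test cases; among all covering selections none totals below 21.
Greedy by coverage-per-runtime would pick T7, T8, T6, T3 for 23 — worse than the optimum 21.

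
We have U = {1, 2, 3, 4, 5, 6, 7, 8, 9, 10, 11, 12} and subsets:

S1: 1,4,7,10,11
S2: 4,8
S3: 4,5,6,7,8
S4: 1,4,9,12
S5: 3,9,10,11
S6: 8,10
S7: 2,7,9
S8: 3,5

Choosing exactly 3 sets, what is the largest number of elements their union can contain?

11

Choosing S3, S4, S5 covers {1, 3, 4, 5, 6, 7, 8, 9, 10, 11, 12} — 11 elements.
No choice of 3 sets does better; here 2 is left uncovered.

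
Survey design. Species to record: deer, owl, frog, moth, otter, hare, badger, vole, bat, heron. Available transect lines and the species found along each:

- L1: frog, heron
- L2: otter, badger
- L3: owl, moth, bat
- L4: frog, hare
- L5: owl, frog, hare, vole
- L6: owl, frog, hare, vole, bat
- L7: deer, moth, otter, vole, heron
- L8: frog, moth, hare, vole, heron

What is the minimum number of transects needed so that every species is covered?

L2, L6, L7 together cover {deer, owl, frog, moth, otter, hare, badger, vole, bat, heron} — every species.
No 2 of the 8 transects cover everything (all 28 pairs fall short), so 3 is minimum.

3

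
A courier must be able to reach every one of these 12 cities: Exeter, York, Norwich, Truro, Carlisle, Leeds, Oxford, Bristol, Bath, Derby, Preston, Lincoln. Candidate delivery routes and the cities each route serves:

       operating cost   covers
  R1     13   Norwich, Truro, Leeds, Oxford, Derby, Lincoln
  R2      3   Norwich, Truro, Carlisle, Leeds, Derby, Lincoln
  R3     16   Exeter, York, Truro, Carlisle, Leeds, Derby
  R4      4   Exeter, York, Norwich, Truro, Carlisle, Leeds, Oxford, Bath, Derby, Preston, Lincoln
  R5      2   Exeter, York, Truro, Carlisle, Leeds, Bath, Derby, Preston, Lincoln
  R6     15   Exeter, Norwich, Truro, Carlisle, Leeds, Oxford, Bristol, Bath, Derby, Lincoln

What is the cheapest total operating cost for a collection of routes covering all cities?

R5, R6 cover every city at operating cost 2 + 15 = 17.
Any cover uses at least 2 routes; among all covering selections none totals below 17.

17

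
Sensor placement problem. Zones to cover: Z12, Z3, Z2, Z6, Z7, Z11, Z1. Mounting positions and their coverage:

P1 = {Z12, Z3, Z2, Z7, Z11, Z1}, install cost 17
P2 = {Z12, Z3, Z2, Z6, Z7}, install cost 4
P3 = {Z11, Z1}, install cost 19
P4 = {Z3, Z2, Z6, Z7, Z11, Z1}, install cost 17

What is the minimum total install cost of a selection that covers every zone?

21

P1, P2 cover every zone at install cost 17 + 4 = 21.
Any cover uses at least 2 sensor positions; among all covering selections none totals below 21.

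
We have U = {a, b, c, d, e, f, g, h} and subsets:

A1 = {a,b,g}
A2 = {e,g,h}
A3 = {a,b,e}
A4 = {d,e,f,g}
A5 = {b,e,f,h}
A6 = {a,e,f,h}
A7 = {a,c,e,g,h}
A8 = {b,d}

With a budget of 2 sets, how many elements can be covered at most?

7

Choosing A4, A7 covers {a, c, d, e, f, g, h} — 7 elements.
No choice of 2 sets does better; here b is left uncovered.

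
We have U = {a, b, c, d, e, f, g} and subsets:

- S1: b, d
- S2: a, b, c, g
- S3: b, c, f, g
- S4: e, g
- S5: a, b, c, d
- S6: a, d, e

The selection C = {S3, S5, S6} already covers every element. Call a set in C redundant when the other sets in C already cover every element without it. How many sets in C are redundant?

1

Drop S3: f, g uncovered — not redundant.
Drop S5: the rest still cover every element — redundant.
Drop S6: e uncovered — not redundant.
1 redundant: S5.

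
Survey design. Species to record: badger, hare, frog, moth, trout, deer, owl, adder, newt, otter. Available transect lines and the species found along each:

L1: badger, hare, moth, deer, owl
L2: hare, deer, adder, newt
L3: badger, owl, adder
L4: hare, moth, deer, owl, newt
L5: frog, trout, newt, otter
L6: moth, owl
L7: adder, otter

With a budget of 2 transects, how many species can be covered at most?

Choosing L1, L5 covers {badger, hare, frog, moth, trout, deer, owl, newt, otter} — 9 species.
No choice of 2 transects does better; here adder is left uncovered.

9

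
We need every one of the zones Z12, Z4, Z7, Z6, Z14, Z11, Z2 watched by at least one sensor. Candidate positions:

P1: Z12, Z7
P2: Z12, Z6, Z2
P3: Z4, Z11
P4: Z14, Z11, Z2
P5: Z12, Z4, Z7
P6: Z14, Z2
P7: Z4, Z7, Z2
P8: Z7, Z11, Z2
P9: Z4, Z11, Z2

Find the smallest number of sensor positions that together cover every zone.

P2, P4, P5 together cover {Z12, Z4, Z7, Z6, Z14, Z11, Z2} — every zone.
No 2 of the 9 sensor positions cover everything (all 36 pairs fall short), so 3 is minimum.

3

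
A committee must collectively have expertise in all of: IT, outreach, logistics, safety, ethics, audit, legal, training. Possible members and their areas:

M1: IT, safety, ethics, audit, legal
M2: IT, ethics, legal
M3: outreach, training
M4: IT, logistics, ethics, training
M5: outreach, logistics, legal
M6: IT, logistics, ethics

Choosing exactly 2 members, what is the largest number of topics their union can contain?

7

Choosing M1, M3 covers {IT, outreach, safety, ethics, audit, legal, training} — 7 topics.
No choice of 2 members does better; here logistics is left uncovered.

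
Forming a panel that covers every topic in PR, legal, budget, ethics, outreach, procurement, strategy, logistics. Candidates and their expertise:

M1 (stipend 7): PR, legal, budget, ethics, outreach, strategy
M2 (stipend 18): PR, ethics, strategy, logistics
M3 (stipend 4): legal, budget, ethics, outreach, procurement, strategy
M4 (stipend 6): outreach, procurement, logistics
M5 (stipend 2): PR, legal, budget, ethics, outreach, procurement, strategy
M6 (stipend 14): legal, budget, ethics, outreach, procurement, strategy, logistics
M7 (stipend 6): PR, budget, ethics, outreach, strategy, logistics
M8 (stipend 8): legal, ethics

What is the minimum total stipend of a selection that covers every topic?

8

M4, M5 cover every topic at stipend 6 + 2 = 8.
Any cover uses at least 2 members; among all covering selections none totals below 8.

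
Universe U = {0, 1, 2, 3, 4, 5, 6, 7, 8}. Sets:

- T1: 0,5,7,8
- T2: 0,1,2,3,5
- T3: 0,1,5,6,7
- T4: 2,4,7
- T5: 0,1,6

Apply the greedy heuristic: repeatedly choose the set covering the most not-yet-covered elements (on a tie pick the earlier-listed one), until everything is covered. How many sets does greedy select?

Pick 1: T2 covers 5 new elements (0, 1, 2, 3, 5).
Pick 2: T1 covers 2 new elements (7, 8).
Pick 3: T3 covers 1 new elements (6).
Pick 4: T4 covers 1 new elements (4).
Greedy uses 4 sets.

4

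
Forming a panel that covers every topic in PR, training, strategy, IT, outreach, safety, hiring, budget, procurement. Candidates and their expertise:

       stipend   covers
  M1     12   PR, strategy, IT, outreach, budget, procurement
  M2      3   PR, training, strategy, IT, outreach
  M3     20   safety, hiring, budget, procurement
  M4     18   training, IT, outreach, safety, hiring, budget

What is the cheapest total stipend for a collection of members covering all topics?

M2, M3 cover every topic at stipend 3 + 20 = 23.
Any cover uses at least 2 members; among all covering selections none totals below 23.

23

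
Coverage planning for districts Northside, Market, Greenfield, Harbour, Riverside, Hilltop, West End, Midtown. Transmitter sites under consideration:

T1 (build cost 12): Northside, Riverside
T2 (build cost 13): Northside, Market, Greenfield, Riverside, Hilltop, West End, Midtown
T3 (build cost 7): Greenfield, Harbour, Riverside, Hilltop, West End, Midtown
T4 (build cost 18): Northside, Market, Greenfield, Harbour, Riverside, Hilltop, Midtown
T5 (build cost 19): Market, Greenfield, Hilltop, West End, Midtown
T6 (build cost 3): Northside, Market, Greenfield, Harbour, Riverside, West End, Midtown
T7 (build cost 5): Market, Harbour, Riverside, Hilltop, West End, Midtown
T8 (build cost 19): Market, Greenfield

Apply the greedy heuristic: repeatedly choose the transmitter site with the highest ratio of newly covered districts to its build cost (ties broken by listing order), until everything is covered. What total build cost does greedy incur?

8

Pick 1: T6 adds 7 new (Northside, Market, Greenfield, Harbour, Riverside, West End, Midtown) at build cost 3 (ratio 7/3).
Pick 2: T7 adds 1 new (Hilltop) at build cost 5 (ratio 1/5).
Greedy total build cost: 3 + 5 = 8.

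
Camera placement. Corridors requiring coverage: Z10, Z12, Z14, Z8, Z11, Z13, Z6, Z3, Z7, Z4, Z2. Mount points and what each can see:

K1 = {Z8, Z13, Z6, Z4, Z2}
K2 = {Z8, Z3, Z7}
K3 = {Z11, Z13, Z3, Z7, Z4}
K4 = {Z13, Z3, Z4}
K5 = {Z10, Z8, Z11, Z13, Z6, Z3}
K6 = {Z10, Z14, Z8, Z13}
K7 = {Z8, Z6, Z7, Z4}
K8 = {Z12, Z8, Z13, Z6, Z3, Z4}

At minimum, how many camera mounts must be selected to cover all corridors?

K1, K3, K6, K8 together cover {Z10, Z12, Z14, Z8, Z11, Z13, Z6, Z3, Z7, Z4, Z2} — every corridor.
No 3 of the 8 camera mounts cover everything (all 56 triples fall short), so 4 is minimum.
Greedy (largest uncovered first) would take K5, K1, K2, K6, K8 — 5 camera mounts — but 4 suffice.

4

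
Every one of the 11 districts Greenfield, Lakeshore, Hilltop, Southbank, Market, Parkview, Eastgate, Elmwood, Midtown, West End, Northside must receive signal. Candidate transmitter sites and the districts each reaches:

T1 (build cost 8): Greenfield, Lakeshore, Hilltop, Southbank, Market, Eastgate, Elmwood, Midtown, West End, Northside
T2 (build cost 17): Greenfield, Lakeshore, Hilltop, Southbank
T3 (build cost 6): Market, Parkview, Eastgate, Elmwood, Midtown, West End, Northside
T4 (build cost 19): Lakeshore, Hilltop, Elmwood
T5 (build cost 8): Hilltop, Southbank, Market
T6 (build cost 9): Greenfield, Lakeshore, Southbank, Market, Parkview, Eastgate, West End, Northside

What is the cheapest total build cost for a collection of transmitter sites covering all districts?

T1, T3 cover every district at build cost 8 + 6 = 14.
Any cover uses at least 2 transmitter sites; among all covering selections none totals below 14.

14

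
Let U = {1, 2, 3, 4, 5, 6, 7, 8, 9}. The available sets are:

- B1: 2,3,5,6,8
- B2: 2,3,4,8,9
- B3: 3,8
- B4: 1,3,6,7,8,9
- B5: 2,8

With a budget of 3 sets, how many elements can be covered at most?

Choosing B1, B2, B4 covers {1, 2, 3, 4, 5, 6, 7, 8, 9} — 9 elements.
That is all 9 elements.

9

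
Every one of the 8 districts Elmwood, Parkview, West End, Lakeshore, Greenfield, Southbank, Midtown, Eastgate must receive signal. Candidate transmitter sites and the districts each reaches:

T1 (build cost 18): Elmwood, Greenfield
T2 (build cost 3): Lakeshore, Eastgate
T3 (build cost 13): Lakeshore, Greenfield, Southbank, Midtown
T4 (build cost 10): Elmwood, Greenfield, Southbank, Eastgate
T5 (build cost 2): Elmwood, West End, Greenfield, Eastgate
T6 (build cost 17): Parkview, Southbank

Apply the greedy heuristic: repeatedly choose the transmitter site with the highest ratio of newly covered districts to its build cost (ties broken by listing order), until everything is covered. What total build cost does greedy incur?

35

Pick 1: T5 adds 4 new (Elmwood, West End, Greenfield, Eastgate) at build cost 2 (ratio 4/2).
Pick 2: T2 adds 1 new (Lakeshore) at build cost 3 (ratio 1/3).
Pick 3: T3 adds 2 new (Southbank, Midtown) at build cost 13 (ratio 2/13).
Pick 4: T6 adds 1 new (Parkview) at build cost 17 (ratio 1/17).
Greedy total build cost: 2 + 3 + 13 + 17 = 35. (The true optimum is 32, so greedy overshoots here.)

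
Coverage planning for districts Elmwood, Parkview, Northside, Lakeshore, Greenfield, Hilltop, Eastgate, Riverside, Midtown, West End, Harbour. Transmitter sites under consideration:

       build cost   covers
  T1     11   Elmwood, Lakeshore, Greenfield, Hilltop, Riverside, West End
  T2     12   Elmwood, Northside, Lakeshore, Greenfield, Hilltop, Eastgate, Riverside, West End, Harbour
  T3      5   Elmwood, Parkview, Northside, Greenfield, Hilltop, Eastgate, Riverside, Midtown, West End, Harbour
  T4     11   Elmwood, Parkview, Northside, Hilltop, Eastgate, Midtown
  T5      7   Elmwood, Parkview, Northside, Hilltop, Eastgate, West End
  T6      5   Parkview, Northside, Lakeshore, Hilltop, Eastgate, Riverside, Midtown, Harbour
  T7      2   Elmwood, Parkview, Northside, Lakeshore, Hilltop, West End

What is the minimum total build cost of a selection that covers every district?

7

T3, T7 cover every district at build cost 5 + 2 = 7.
Any cover uses at least 2 transmitter sites; among all covering selections none totals below 7.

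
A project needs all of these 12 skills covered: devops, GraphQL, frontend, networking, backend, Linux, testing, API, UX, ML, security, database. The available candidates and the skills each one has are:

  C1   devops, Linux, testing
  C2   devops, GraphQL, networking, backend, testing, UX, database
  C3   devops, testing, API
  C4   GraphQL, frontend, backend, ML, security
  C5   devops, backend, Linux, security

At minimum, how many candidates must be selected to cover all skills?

4

C1, C2, C3, C4 together cover {devops, GraphQL, frontend, networking, backend, Linux, testing, API, UX, ML, security, database} — every skill.
No 3 of the 5 candidates cover everything (all 10 triples fall short), so 4 is minimum.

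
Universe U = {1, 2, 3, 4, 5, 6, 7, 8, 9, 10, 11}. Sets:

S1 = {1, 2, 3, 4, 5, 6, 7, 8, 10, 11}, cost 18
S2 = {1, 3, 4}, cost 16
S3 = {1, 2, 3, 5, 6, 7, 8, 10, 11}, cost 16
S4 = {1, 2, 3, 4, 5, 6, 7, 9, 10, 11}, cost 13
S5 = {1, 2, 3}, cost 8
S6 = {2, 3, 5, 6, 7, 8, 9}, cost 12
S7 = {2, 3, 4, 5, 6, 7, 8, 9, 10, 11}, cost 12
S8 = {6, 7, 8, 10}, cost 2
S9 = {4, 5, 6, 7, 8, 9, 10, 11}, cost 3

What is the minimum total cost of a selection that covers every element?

11

S5, S9 cover every element at cost 8 + 3 = 11.
Any cover uses at least 2 sets; among all covering selections none totals below 11.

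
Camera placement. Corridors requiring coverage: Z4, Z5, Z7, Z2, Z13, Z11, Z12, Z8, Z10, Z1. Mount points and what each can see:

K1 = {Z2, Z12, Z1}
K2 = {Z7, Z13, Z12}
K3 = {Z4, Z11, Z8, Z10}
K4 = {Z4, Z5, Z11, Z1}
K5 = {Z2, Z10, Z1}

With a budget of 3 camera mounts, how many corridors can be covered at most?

Choosing K1, K2, K3 covers {Z4, Z7, Z2, Z13, Z11, Z12, Z8, Z10, Z1} — 9 corridors.
No choice of 3 camera mounts does better; here Z5 is left uncovered.

9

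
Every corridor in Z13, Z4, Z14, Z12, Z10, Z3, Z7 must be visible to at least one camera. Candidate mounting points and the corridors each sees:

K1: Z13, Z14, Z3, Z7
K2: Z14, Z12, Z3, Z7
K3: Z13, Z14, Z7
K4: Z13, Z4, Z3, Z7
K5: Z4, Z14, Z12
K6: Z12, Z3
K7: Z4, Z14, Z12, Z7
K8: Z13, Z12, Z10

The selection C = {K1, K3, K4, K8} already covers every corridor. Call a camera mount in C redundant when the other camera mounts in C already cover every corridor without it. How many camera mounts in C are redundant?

Drop K1: the rest still cover every corridor — redundant.
Drop K3: the rest still cover every corridor — redundant.
Drop K4: Z4 uncovered — not redundant.
Drop K8: Z12, Z10 uncovered — not redundant.
2 redundant: K1, K3.

2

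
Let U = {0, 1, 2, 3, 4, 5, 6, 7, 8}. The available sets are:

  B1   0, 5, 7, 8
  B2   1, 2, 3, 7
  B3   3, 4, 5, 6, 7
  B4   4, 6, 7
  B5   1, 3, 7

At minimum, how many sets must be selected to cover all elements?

B1, B2, B3 together cover {0, 1, 2, 3, 4, 5, 6, 7, 8} — every element.
No 2 of the 5 sets cover everything (all 10 pairs fall short), so 3 is minimum.

3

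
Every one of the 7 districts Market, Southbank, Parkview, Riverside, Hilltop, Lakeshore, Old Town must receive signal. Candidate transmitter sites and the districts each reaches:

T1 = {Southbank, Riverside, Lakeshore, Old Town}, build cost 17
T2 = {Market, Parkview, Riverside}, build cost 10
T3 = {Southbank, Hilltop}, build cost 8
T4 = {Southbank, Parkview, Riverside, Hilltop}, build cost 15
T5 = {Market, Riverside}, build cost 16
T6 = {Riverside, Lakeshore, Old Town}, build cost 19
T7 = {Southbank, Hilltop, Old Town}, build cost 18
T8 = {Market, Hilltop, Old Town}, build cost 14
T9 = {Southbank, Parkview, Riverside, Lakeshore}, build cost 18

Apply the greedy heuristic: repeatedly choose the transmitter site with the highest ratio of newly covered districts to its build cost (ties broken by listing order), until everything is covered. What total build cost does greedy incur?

35

Pick 1: T2 adds 3 new (Market, Parkview, Riverside) at build cost 10 (ratio 3/10).
Pick 2: T3 adds 2 new (Southbank, Hilltop) at build cost 8 (ratio 2/8).
Pick 3: T1 adds 2 new (Lakeshore, Old Town) at build cost 17 (ratio 2/17).
Greedy total build cost: 10 + 8 + 17 = 35. (The true optimum is 32, so greedy overshoots here.)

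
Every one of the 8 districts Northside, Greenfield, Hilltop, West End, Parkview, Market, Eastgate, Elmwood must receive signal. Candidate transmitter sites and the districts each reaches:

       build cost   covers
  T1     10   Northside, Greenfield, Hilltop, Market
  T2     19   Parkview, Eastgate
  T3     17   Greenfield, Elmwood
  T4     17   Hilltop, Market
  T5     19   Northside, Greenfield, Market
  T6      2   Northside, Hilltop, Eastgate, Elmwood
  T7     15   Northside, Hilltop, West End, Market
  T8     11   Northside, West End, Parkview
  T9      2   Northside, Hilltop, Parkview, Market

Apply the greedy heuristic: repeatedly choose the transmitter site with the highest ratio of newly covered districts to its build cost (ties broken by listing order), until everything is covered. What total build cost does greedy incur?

Pick 1: T6 adds 4 new (Northside, Hilltop, Eastgate, Elmwood) at build cost 2 (ratio 4/2).
Pick 2: T9 adds 2 new (Parkview, Market) at build cost 2 (ratio 2/2).
Pick 3: T1 adds 1 new (Greenfield) at build cost 10 (ratio 1/10).
Pick 4: T8 adds 1 new (West End) at build cost 11 (ratio 1/11).
Greedy total build cost: 2 + 2 + 10 + 11 = 25. (The true optimum is 23, so greedy overshoots here.)

25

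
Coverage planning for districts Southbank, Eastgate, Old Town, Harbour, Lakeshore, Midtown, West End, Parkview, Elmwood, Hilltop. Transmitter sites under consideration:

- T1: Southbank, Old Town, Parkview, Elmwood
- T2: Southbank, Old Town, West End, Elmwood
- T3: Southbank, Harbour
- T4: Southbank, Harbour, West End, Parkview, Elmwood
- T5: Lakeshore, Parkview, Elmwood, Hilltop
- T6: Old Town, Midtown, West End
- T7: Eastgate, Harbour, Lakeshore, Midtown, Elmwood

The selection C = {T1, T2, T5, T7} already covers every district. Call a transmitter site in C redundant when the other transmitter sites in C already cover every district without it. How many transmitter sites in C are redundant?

1

Drop T1: the rest still cover every district — redundant.
Drop T2: West End uncovered — not redundant.
Drop T5: Hilltop uncovered — not redundant.
Drop T7: Eastgate, Harbour, Midtown uncovered — not redundant.
1 redundant: T1.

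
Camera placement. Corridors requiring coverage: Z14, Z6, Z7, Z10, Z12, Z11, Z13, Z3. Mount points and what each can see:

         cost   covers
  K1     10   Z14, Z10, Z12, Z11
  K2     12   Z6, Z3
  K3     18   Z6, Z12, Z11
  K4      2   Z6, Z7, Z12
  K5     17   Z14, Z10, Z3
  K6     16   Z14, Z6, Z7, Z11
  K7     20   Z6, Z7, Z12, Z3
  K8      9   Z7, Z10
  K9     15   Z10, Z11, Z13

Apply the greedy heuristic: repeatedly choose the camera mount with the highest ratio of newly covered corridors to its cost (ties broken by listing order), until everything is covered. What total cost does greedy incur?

39

Pick 1: K4 adds 3 new (Z6, Z7, Z12) at cost 2 (ratio 3/2).
Pick 2: K1 adds 3 new (Z14, Z10, Z11) at cost 10 (ratio 3/10).
Pick 3: K2 adds 1 new (Z3) at cost 12 (ratio 1/12).
Pick 4: K9 adds 1 new (Z13) at cost 15 (ratio 1/15).
Greedy total cost: 2 + 10 + 12 + 15 = 39. (The true optimum is 34, so greedy overshoots here.)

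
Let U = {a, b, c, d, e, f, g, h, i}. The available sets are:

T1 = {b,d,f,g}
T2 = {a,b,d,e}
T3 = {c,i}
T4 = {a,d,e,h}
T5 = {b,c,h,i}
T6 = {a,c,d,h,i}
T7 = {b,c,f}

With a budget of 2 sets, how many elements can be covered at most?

Choosing T1, T6 covers {a, b, c, d, f, g, h, i} — 8 elements.
No choice of 2 sets does better; here e is left uncovered.

8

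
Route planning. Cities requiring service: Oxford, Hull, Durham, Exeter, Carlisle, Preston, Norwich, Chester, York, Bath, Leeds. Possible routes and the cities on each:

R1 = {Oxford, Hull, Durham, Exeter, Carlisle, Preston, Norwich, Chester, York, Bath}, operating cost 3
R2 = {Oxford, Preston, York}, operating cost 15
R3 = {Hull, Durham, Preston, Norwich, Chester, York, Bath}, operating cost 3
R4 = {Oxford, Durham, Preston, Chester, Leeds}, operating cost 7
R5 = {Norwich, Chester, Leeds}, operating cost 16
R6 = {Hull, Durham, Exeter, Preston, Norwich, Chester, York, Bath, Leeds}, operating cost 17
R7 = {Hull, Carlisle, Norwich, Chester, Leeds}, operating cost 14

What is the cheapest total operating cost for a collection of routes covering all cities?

10

R1, R4 cover every city at operating cost 3 + 7 = 10.
Any cover uses at least 2 routes; among all covering selections none totals below 10.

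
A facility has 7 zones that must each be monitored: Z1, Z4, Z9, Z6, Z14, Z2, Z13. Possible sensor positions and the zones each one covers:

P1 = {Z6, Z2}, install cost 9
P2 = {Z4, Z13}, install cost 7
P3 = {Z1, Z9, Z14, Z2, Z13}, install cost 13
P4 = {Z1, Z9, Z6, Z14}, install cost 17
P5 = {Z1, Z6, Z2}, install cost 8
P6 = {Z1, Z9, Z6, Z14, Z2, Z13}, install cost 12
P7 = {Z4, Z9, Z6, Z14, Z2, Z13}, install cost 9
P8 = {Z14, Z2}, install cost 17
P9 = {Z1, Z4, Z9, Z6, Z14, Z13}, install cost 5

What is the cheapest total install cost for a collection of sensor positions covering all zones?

13

P5, P9 cover every zone at install cost 8 + 5 = 13.
Any cover uses at least 2 sensor positions; among all covering selections none totals below 13.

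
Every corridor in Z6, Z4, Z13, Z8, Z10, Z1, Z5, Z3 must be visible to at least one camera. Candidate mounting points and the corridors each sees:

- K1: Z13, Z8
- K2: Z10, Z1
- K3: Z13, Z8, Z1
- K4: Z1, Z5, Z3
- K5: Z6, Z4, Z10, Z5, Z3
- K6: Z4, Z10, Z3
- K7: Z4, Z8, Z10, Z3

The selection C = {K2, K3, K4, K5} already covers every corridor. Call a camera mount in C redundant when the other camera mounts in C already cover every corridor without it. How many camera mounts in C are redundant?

2

Drop K2: the rest still cover every corridor — redundant.
Drop K3: Z13, Z8 uncovered — not redundant.
Drop K4: the rest still cover every corridor — redundant.
Drop K5: Z6, Z4 uncovered — not redundant.
2 redundant: K2, K4.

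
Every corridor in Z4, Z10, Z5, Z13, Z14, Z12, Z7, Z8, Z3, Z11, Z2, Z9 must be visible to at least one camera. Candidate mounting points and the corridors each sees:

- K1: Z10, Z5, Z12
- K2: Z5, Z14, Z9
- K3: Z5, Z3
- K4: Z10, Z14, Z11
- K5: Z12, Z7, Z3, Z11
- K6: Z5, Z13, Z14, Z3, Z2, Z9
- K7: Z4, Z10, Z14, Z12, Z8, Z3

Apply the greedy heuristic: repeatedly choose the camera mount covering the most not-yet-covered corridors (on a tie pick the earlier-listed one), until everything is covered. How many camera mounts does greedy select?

3

Pick 1: K6 covers 6 new corridors (Z5, Z13, Z14, Z3, Z2, Z9).
Pick 2: K7 covers 4 new corridors (Z4, Z10, Z12, Z8).
Pick 3: K5 covers 2 new corridors (Z7, Z11).
Greedy uses 3 camera mounts.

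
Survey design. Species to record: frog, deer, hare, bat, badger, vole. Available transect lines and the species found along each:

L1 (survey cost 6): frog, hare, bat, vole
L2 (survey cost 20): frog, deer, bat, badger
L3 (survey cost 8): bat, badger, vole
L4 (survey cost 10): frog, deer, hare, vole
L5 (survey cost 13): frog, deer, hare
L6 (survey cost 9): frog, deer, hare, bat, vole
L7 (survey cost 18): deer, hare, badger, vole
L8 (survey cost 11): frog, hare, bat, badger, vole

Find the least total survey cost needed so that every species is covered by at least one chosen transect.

L3, L6 cover every species at survey cost 8 + 9 = 17.
Any cover uses at least 2 transects; among all covering selections none totals below 17.
Greedy by coverage-per-survey cost would pick L1, L3, L6 for 23 — worse than the optimum 17.

17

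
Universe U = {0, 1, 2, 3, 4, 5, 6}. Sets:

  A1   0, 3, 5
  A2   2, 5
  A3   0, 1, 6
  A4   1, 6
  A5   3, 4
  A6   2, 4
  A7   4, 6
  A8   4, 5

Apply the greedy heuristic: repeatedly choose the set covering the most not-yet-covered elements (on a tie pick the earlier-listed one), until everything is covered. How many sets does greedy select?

Pick 1: A1 covers 3 new elements (0, 3, 5).
Pick 2: A3 covers 2 new elements (1, 6).
Pick 3: A6 covers 2 new elements (2, 4).
Greedy uses 3 sets.

3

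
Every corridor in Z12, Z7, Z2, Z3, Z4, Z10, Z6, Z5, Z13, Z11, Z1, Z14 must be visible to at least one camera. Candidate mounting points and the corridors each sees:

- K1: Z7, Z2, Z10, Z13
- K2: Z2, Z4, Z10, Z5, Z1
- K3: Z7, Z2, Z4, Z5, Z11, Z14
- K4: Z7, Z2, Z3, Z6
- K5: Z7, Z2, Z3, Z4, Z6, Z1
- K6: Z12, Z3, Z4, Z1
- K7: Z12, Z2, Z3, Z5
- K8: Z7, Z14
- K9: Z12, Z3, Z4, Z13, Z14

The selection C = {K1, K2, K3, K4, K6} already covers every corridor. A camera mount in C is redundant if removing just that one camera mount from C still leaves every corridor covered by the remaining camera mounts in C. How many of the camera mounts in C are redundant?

Drop K1: Z13 uncovered — not redundant.
Drop K2: the rest still cover every corridor — redundant.
Drop K3: Z11, Z14 uncovered — not redundant.
Drop K4: Z6 uncovered — not redundant.
Drop K6: Z12 uncovered — not redundant.
1 redundant: K2.

1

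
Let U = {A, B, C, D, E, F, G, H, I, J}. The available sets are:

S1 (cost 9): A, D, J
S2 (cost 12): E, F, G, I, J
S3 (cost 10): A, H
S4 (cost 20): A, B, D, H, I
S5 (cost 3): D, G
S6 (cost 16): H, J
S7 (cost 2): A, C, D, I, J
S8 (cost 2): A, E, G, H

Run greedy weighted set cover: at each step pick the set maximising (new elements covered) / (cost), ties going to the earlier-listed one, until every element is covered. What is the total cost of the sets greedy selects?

36

Pick 1: S7 adds 5 new (A, C, D, I, J) at cost 2 (ratio 5/2).
Pick 2: S8 adds 3 new (E, G, H) at cost 2 (ratio 3/2).
Pick 3: S2 adds 1 new (F) at cost 12 (ratio 1/12).
Pick 4: S4 adds 1 new (B) at cost 20 (ratio 1/20).
Greedy total cost: 2 + 2 + 12 + 20 = 36. (The true optimum is 34, so greedy overshoots here.)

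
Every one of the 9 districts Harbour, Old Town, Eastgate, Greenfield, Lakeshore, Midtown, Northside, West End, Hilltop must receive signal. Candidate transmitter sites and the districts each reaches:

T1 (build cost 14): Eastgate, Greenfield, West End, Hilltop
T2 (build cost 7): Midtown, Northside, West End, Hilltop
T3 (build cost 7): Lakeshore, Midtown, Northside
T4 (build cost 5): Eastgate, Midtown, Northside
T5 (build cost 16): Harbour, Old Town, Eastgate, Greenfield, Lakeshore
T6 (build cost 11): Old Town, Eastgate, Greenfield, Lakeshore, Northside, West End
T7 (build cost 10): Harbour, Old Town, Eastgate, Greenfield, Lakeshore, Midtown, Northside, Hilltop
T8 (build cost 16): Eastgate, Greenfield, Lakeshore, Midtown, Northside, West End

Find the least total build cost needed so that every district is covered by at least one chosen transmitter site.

T2, T7 cover every district at build cost 7 + 10 = 17.
Any cover uses at least 2 transmitter sites; among all covering selections none totals below 17.

17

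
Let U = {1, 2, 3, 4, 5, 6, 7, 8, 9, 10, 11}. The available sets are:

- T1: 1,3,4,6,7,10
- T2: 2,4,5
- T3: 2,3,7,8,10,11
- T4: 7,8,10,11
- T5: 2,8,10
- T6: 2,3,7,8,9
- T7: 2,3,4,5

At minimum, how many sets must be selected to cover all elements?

4

T1, T2, T3, T6 together cover {1, 2, 3, 4, 5, 6, 7, 8, 9, 10, 11} — every element.
No 3 of the 7 sets cover everything (all 35 triples fall short), so 4 is minimum.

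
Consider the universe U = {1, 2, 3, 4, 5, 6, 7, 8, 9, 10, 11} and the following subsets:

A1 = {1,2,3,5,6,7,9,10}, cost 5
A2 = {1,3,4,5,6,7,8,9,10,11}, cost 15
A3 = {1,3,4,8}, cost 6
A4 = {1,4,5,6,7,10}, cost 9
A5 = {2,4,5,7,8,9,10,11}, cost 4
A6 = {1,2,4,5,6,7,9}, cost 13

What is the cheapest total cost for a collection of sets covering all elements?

9

A1, A5 cover every element at cost 5 + 4 = 9.
Any cover uses at least 2 sets; among all covering selections none totals below 9.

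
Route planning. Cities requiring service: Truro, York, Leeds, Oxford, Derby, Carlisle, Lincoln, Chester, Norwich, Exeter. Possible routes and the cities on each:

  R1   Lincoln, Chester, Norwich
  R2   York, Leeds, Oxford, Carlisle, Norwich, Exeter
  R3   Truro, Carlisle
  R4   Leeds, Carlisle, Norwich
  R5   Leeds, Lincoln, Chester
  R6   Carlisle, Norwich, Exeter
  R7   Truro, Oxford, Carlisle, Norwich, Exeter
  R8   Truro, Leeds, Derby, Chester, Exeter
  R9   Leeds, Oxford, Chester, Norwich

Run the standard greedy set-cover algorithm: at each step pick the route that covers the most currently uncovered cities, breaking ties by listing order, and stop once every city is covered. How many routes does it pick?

Pick 1: R2 covers 6 new cities (York, Leeds, Oxford, Carlisle, Norwich, Exeter).
Pick 2: R8 covers 3 new cities (Truro, Derby, Chester).
Pick 3: R1 covers 1 new cities (Lincoln).
Greedy uses 3 routes.

3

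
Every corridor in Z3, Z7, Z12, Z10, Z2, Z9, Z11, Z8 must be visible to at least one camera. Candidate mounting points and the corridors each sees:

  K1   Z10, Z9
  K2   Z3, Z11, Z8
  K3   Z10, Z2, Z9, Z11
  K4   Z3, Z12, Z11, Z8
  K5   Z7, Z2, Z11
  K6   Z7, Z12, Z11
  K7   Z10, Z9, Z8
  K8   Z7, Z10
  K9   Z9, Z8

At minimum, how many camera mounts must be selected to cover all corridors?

3

K1, K4, K5 together cover {Z3, Z7, Z12, Z10, Z2, Z9, Z11, Z8} — every corridor.
No 2 of the 9 camera mounts cover everything (all 36 pairs fall short), so 3 is minimum.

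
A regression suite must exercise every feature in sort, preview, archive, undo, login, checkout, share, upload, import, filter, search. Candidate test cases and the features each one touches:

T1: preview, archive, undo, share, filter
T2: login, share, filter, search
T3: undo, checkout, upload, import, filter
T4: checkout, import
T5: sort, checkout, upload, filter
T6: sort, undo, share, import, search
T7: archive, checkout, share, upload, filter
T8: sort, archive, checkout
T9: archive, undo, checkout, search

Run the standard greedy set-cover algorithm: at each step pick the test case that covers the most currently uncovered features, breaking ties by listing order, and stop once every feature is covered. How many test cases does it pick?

4

Pick 1: T1 covers 5 new features (preview, archive, undo, share, filter).
Pick 2: T3 covers 3 new features (checkout, upload, import).
Pick 3: T2 covers 2 new features (login, search).
Pick 4: T5 covers 1 new features (sort).
Greedy uses 4 test cases.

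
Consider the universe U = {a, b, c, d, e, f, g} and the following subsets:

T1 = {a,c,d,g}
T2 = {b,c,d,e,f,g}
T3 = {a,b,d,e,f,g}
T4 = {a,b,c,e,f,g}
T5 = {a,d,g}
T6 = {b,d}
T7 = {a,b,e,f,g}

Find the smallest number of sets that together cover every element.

2

T1, T2 together cover {a, b, c, d, e, f, g} — every element.
No single set contains all 7 elements, so 2 is optimal.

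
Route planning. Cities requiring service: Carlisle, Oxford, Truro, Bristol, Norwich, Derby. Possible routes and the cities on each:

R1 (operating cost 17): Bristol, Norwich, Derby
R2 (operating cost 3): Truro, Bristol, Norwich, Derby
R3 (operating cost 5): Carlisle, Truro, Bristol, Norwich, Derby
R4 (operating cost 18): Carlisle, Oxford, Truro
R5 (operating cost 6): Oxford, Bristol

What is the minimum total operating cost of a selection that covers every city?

11

R3, R5 cover every city at operating cost 5 + 6 = 11.
Any cover uses at least 2 routes; among all covering selections none totals below 11.
Greedy by coverage-per-operating cost would pick R2, R3, R5 for 14 — worse than the optimum 11.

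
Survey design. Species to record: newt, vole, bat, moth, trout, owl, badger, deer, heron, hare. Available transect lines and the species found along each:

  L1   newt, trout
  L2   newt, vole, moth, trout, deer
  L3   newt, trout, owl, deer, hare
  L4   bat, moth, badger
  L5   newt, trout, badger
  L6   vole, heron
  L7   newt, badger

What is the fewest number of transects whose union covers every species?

3

L3, L4, L6 together cover {newt, vole, bat, moth, trout, owl, badger, deer, heron, hare} — every species.
No 2 of the 7 transects cover everything (all 21 pairs fall short), so 3 is minimum.
Greedy (largest uncovered first) would take L2, L3, L4, L6 — 4 transects — but 3 suffice.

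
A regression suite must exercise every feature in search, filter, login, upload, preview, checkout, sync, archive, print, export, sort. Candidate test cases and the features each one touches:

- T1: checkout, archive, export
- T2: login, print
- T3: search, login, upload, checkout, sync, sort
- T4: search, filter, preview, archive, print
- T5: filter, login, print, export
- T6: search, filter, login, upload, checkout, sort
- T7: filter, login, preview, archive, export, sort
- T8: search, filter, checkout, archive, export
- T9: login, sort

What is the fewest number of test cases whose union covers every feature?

3

T1, T3, T4 together cover {search, filter, login, upload, preview, checkout, sync, archive, print, export, sort} — every feature.
No 2 of the 9 test cases cover everything (all 36 pairs fall short), so 3 is minimum.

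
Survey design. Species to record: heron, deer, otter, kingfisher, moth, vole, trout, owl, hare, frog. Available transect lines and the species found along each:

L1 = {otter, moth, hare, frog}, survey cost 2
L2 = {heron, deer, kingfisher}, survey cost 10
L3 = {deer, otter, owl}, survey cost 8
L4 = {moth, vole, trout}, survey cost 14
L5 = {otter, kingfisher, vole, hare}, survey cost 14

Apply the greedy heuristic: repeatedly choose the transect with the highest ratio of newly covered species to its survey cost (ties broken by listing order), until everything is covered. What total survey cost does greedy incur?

Pick 1: L1 adds 4 new (otter, moth, hare, frog) at survey cost 2 (ratio 4/2).
Pick 2: L2 adds 3 new (heron, deer, kingfisher) at survey cost 10 (ratio 3/10).
Pick 3: L4 adds 2 new (vole, trout) at survey cost 14 (ratio 2/14).
Pick 4: L3 adds 1 new (owl) at survey cost 8 (ratio 1/8).
Greedy total survey cost: 2 + 10 + 14 + 8 = 34.

34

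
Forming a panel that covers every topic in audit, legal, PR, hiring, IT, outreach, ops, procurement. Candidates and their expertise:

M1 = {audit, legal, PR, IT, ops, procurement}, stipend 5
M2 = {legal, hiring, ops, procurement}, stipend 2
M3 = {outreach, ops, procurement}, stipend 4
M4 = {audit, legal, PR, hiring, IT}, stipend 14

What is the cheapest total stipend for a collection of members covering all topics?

11

M1, M2, M3 cover every topic at stipend 5 + 2 + 4 = 11.
Any cover uses at least 2 members; among all covering selections none totals below 11.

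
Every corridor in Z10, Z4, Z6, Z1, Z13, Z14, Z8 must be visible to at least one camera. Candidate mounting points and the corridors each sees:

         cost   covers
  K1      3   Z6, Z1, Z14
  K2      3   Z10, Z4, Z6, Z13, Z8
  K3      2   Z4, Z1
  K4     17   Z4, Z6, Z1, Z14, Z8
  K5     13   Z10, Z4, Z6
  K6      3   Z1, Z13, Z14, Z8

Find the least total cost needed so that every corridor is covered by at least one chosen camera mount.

K1, K2 cover every corridor at cost 3 + 3 = 6.
Any cover uses at least 2 camera mounts; among all covering selections none totals below 6.

6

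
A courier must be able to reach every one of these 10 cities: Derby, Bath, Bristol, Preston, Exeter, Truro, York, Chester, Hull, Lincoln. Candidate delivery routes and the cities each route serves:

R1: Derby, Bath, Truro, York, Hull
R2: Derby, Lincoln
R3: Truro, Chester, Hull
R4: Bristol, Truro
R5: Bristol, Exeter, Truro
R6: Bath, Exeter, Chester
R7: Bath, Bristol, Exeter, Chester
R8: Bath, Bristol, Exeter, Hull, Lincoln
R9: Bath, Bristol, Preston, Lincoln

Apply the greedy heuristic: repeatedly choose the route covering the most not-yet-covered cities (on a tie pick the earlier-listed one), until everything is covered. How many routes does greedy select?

3

Pick 1: R1 covers 5 new cities (Derby, Bath, Truro, York, Hull).
Pick 2: R7 covers 3 new cities (Bristol, Exeter, Chester).
Pick 3: R9 covers 2 new cities (Preston, Lincoln).
Greedy uses 3 routes.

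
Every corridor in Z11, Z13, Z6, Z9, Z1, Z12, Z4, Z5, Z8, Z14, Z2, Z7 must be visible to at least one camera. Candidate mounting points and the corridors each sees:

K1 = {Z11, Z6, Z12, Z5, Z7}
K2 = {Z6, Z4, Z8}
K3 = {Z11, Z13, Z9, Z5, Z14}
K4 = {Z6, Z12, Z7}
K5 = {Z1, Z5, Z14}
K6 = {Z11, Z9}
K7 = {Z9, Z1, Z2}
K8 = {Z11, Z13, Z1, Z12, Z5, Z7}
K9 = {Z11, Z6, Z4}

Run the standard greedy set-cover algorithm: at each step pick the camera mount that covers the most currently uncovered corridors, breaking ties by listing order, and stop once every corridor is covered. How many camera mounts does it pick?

4

Pick 1: K8 covers 6 new corridors (Z11, Z13, Z1, Z12, Z5, Z7).
Pick 2: K2 covers 3 new corridors (Z6, Z4, Z8).
Pick 3: K3 covers 2 new corridors (Z9, Z14).
Pick 4: K7 covers 1 new corridors (Z2).
Greedy uses 4 camera mounts.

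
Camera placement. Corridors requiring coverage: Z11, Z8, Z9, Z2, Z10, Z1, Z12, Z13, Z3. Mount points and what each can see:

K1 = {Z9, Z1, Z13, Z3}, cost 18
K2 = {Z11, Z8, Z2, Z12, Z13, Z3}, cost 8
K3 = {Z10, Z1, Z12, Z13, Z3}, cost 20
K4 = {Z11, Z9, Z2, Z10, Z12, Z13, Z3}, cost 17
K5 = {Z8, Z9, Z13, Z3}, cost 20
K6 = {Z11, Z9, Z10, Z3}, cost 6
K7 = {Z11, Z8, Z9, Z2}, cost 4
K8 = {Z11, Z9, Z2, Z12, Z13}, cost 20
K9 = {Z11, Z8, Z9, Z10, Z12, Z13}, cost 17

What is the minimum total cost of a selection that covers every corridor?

K3, K7 cover every corridor at cost 20 + 4 = 24.
Any cover uses at least 2 camera mounts; among all covering selections none totals below 24.
Greedy by coverage-per-cost would pick K7, K2, K6, K1 for 36 — worse than the optimum 24.

24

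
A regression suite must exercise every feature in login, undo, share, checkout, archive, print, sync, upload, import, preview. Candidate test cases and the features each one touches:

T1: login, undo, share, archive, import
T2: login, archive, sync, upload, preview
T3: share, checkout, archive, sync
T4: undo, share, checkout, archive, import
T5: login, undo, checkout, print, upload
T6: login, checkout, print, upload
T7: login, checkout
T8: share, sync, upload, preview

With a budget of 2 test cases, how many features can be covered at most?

9

Choosing T2, T4 covers {login, undo, share, checkout, archive, sync, upload, import, preview} — 9 features.
No choice of 2 test cases does better; here print is left uncovered.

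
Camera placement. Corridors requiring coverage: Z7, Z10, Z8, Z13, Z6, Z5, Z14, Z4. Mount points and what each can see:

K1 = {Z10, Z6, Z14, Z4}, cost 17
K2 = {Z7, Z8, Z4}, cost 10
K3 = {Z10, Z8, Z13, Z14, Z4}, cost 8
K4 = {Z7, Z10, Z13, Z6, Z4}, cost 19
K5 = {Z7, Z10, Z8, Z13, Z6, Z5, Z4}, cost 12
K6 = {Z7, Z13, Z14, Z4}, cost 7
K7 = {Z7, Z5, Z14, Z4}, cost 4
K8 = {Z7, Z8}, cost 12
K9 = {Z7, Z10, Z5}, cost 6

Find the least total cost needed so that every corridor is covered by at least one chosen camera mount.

K5, K7 cover every corridor at cost 12 + 4 = 16.
Any cover uses at least 2 camera mounts; among all covering selections none totals below 16.

16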